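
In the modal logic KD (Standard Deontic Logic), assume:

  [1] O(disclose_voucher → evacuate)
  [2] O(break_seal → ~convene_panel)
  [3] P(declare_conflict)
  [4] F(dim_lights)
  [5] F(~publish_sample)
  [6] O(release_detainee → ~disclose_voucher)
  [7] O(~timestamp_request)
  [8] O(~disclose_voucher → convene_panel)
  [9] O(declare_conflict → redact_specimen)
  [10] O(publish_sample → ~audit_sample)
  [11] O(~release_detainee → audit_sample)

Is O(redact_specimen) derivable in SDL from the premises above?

No

Premise 9 is O(declare_conflict → redact_specimen), but O(declare_conflict) is not derivable from the premises (the permission P(declare_conflict) asserts only ~O(~declare_conflict), not O(declare_conflict)), so it does not yield O(redact_specimen).
No other premise forces O(redact_specimen). An ideal world satisfying every premise can still have redact_specimen false, so O(redact_specimen) is not derivable.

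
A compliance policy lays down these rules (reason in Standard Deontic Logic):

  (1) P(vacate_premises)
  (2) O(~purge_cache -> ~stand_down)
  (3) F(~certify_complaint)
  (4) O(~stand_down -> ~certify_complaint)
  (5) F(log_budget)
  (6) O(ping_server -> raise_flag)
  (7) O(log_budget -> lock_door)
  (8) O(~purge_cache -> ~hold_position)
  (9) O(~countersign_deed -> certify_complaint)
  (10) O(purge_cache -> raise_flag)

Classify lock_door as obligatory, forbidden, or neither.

Premise 7 is O(log_budget -> lock_door), but O(log_budget) is not derivable from the premises, so it does not yield O(lock_door).
No premise or chain of K-axiom applications forces O(lock_door), and none forces O(~lock_door). So lock_door is neither obligatory nor forbidden under these norms.

Neither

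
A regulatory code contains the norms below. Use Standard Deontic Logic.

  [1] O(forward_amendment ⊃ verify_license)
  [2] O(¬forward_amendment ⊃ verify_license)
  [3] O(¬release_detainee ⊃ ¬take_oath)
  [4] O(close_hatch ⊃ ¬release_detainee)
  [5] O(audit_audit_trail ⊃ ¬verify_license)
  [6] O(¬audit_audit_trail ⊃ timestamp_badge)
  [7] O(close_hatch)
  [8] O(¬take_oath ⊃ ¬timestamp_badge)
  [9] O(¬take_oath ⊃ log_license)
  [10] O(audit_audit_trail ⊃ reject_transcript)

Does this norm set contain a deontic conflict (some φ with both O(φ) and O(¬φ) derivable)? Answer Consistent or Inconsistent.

By case analysis on forward_amendment: premise 1 gives O(forward_amendment ⊃ verify_license) and premise 2 gives O(¬forward_amendment ⊃ verify_license), so O(verify_license) either way.
The contrapositive of premise 5 (O(audit_audit_trail ⊃ ¬verify_license)) is O(verify_license ⊃ ¬audit_audit_trail), and O(verify_license) is already established, so O(¬audit_audit_trail).
With premise 6, O(¬audit_audit_trail ⊃ timestamp_badge), the K-axiom yields O(timestamp_badge).
Premise 8 is O(¬take_oath ⊃ ¬timestamp_badge); contrapositively O(timestamp_badge ⊃ take_oath). Since O(timestamp_badge) holds, K gives O(take_oath).
Premise 3, O(¬release_detainee ⊃ ¬take_oath), contraposes to O(take_oath ⊃ release_detainee); with O(take_oath) we get O(release_detainee).
The contrapositive of premise 4 (O(close_hatch ⊃ ¬release_detainee)) is O(release_detainee ⊃ ¬close_hatch), and O(release_detainee) is already established, so O(¬close_hatch).
However, premise 7 gives O(close_hatch).
We now have both O(¬close_hatch) and O(close_hatch) — close_hatch is simultaneously obligatory and forbidden, violating the D-axiom.

Inconsistent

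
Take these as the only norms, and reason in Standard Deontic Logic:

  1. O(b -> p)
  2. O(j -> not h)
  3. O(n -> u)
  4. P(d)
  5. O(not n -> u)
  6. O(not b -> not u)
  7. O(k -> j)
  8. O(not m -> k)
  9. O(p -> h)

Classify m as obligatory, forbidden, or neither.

Premises 5 and 3 are O(not n -> u) and O(n -> u); every ideal world satisfies not n or n, so in either case u holds — hence O(u).
The contrapositive of premise 6 (O(not b -> not u)) is O(u -> b), and O(u) is already established, so O(b).
With premise 1, O(b -> p), the K-axiom yields O(p).
Applying K to premise 9 (O(p -> h)) and O(p) yields O(h).
The contrapositive of premise 2 (O(j -> not h)) is O(h -> not j), and O(h) is already established, so O(not j).
Premise 7 is O(k -> j); contrapositively O(not j -> not k). Since O(not j) holds, K gives O(not k).
The contrapositive of premise 8 (O(not m -> k)) is O(not k -> m), and O(not k) is already established, so O(m).
Premise 4 does not contribute to this derivation.
Hence m is obligatory.

Obligatory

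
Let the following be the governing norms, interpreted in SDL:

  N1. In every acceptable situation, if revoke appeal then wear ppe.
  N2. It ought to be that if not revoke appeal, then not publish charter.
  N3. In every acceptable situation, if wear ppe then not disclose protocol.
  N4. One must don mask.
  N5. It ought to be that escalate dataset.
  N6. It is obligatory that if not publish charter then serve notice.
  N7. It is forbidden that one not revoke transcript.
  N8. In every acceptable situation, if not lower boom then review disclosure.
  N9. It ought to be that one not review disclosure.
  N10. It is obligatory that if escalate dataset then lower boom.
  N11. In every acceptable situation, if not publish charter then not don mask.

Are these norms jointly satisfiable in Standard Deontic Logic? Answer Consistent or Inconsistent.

Consistent

Premise 8 is O(¬lower_boom → review_disclosure), but O(¬lower_boom) is not derivable from the premises, so it does not yield O(review_disclosure).
So O(review_disclosure) is not derivable, and the apparent clash with O(¬review_disclosure) does not arise.
A world satisfying every obligation exists (e.g. disclose_protocol=false, don_mask=true, escalate_dataset=true, lower_boom=true, publish_charter=true, review_disclosure=false, revoke_appeal=true, revoke_transcript=true, serve_notice=false, wear_ppe=true); no atom is both obligatory and forbidden, so the set is consistent.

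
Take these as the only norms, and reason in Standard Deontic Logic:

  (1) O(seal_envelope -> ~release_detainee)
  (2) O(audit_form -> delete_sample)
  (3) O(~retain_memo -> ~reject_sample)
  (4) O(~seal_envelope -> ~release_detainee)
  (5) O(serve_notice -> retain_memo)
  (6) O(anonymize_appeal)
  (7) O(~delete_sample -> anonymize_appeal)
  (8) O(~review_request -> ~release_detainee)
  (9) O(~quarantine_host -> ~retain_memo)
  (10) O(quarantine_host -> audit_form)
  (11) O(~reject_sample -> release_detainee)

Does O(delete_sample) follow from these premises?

Yes

Premises 1 and 4 cover both cases: O(seal_envelope -> ~release_detainee) and O(~seal_envelope -> ~release_detainee). Since seal_envelope ∨ ~seal_envelope is a tautology, O(~release_detainee) follows.
Premise 11, O(~reject_sample -> release_detainee), contraposes to O(~release_detainee -> reject_sample); with O(~release_detainee) we get O(reject_sample).
Premise 3, O(~retain_memo -> ~reject_sample), contraposes to O(reject_sample -> retain_memo); with O(reject_sample) we get O(retain_memo).
Premise 9, O(~quarantine_host -> ~retain_memo), contraposes to O(retain_memo -> quarantine_host); with O(retain_memo) we get O(quarantine_host).
With premise 10, O(quarantine_host -> audit_form), the K-axiom yields O(audit_form).
Applying K to premise 2 (O(audit_form -> delete_sample)) and O(audit_form) yields O(delete_sample).
Premises 5, 6, 7, 8 do not contribute to this derivation.
So O(delete_sample) follows.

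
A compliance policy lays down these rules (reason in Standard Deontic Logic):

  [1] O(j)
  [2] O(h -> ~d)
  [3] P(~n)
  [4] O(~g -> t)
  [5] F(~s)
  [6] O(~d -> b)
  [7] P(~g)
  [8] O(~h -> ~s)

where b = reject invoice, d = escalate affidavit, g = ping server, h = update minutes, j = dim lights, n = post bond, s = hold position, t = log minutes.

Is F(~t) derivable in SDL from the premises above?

Premise 4 is O(~g -> t), but O(~g) is not derivable from the premises (the permission P(~g) asserts only ~O(g), not O(~g)), so it does not yield O(t).
No other premise forces O(t). An ideal world satisfying every premise can still have ~t true, so F(~t) is not derivable.

No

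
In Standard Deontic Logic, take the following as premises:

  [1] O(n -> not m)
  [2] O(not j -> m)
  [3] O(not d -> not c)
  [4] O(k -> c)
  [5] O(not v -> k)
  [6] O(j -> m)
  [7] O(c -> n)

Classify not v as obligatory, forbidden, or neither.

Premises 2 and 6 cover both cases: O(not j -> m) and O(j -> m). Since not j ∨ j is a tautology, O(m) follows.
Premise 1 is O(n -> not m); contrapositively O(m -> not n). Since O(m) holds, K gives O(not n).
Premise 7 is O(c -> n); contrapositively O(not n -> not c). Since O(not n) holds, K gives O(not c).
Premise 4 is O(k -> c); contrapositively O(not c -> not k). Since O(not c) holds, K gives O(not k).
Premise 5 is O(not v -> k); contrapositively O(not k -> v). Since O(not k) holds, K gives O(v).
Premise 3 does not contribute to this derivation.
Thus O(v), which is F(not v): not v is forbidden.

Forbidden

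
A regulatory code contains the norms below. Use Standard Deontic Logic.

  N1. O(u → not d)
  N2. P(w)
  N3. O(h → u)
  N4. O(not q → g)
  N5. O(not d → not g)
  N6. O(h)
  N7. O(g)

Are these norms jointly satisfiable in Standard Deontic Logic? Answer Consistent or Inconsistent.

Premise 7 states O(g) outright.
Premise 5, O(not d → not g), contraposes to O(g → d); with O(g) we get O(d).
The contrapositive of premise 1 (O(u → not d)) is O(d → not u), and O(d) is already established, so O(not u).
Premise 3 is O(h → u); contrapositively O(not u → not h). Since O(not u) holds, K gives O(not h).
However, premise 6 gives O(h).
We now have both O(not h) and O(h) — h is simultaneously obligatory and forbidden, violating the D-axiom.

Inconsistent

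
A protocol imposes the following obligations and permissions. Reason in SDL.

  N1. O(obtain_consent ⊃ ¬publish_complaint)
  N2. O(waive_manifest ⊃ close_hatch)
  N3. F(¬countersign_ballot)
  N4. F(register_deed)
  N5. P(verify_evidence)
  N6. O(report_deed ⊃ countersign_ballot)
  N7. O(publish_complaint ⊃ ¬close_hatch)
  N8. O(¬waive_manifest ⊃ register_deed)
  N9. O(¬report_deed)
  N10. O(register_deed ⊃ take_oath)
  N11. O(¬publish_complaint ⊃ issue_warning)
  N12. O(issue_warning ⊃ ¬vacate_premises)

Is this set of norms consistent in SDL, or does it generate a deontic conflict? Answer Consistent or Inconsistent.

Premise 6 is O(report_deed ⊃ countersign_ballot); even if O(countersign_ballot) held, inferring O(report_deed) would be affirming the consequent — invalid.
So O(report_deed) is not derivable, and the apparent clash with O(¬report_deed) does not arise.
A world satisfying every obligation exists (e.g. close_hatch=true, countersign_ballot=true, issue_warning=true, obtain_consent=false, publish_complaint=false, register_deed=false, report_deed=false, take_oath=false, vacate_premises=false, verify_evidence=false, waive_manifest=true); no atom is both obligatory and forbidden, so the set is consistent.

Consistent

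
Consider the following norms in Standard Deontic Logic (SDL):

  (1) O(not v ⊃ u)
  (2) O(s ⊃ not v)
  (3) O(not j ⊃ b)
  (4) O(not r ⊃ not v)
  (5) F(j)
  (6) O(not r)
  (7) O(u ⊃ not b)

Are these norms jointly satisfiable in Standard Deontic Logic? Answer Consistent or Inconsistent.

Premise 6 gives O(not r).
From O(not r) and premise 4, O(not r ⊃ not v), we obtain O(not v).
With premise 1, O(not v ⊃ u), the K-axiom yields O(u).
From O(u) and premise 7, O(u ⊃ not b), we obtain O(not b).
Premise 3, O(not j ⊃ b), contraposes to O(not b ⊃ j); with O(not b) we get O(j).
Yet premise 5 is F(j), i.e. O(not j).
We now have both O(j) and O(not j) — j is simultaneously obligatory and forbidden, violating the D-axiom.

Inconsistent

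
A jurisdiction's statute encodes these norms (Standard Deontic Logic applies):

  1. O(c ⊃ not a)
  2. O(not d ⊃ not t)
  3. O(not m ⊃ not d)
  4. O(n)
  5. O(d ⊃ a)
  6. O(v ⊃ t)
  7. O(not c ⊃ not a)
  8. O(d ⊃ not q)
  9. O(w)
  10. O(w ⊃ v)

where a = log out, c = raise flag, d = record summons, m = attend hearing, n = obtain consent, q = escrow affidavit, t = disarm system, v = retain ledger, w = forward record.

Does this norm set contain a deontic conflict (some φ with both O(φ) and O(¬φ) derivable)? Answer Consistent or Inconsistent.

Inconsistent

Premises 7 and 1 are O(not c ⊃ not a) and O(c ⊃ not a); every ideal world satisfies not c or c, so in either case not a holds — hence O(not a).
Premise 5, O(d ⊃ a), contraposes to O(not a ⊃ not d); with O(not a) we get O(not d).
Premise 2 is O(not d ⊃ not t); since O(not d), deontic closure gives O(not t).
The contrapositive of premise 6 (O(v ⊃ t)) is O(not t ⊃ not v), and O(not t) is already established, so O(not v).
Premise 10 is O(w ⊃ v); contrapositively O(not v ⊃ not w). Since O(not v) holds, K gives O(not w).
Yet premise 9 states O(w).
We now have both O(not w) and O(w) — w is simultaneously obligatory and forbidden, violating the D-axiom.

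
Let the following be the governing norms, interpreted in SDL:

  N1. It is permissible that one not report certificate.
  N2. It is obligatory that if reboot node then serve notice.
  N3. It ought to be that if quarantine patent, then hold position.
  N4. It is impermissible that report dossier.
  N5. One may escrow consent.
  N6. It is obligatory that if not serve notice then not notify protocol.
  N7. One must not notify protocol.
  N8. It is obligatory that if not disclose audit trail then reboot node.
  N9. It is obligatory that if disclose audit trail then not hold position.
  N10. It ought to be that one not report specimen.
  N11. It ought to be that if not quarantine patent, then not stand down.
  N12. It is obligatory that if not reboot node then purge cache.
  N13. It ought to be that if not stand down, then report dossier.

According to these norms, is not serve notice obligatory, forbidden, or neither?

Forbidden

F(report_dossier) at premise 4 means O(¬report_dossier).
Premise 13 is O(¬stand_down → report_dossier); contrapositively O(¬report_dossier → stand_down). Since O(¬report_dossier) holds, K gives O(stand_down).
The contrapositive of premise 11 (O(¬quarantine_patent → ¬stand_down)) is O(stand_down → quarantine_patent), and O(stand_down) is already established, so O(quarantine_patent).
From O(quarantine_patent) and premise 3, O(quarantine_patent → hold_position), we obtain O(hold_position).
The contrapositive of premise 9 (O(disclose_audit_trail → ¬hold_position)) is O(hold_position → ¬disclose_audit_trail), and O(hold_position) is already established, so O(¬disclose_audit_trail).
Applying K to premise 8 (O(¬disclose_audit_trail → reboot_node)) and O(¬disclose_audit_trail) yields O(reboot_node).
Premise 2 is O(reboot_node → serve_notice); since O(reboot_node), deontic closure gives O(serve_notice).
Premises 1, 5, 6, 7, 10, 12 do not contribute to this derivation.
Thus O(serve_notice), which is F(¬serve_notice): ¬serve_notice is forbidden.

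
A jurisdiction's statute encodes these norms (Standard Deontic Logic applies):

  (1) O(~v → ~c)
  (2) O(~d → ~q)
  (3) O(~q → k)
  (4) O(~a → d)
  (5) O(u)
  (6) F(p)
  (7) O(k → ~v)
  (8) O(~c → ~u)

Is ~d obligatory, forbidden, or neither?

Forbidden

Premise 5 gives O(u).
Premise 8, O(~c → ~u), contraposes to O(u → c); with O(u) we get O(c).
Premise 1 is O(~v → ~c); contrapositively O(c → v). Since O(c) holds, K gives O(v).
Premise 7, O(k → ~v), contraposes to O(v → ~k); with O(v) we get O(~k).
Premise 3 is O(~q → k); contrapositively O(~k → q). Since O(~k) holds, K gives O(q).
Premise 2 is O(~d → ~q); contrapositively O(q → d). Since O(q) holds, K gives O(d).
Premises 4, 6 do not contribute to this derivation.
Thus O(d), which is F(~d): ~d is forbidden.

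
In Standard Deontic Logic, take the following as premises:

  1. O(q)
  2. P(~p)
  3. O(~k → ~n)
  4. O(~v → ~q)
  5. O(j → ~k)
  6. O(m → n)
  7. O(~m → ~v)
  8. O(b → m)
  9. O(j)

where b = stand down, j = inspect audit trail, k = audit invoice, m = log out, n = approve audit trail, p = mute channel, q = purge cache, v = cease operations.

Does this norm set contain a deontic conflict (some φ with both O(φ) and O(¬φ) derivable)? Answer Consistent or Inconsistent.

From premise 1 we have O(q).
Premise 4 is O(~v → ~q); contrapositively O(q → v). Since O(q) holds, K gives O(v).
Premise 7 is O(~m → ~v); contrapositively O(v → m). Since O(v) holds, K gives O(m).
With premise 6, O(m → n), the K-axiom yields O(n).
Premise 3, O(~k → ~n), contraposes to O(n → k); with O(n) we get O(k).
The contrapositive of premise 5 (O(j → ~k)) is O(k → ~j), and O(k) is already established, so O(~j).
But premise 9 directly asserts O(j).
We now have both O(~j) and O(j) — j is simultaneously obligatory and forbidden, violating the D-axiom.

Inconsistent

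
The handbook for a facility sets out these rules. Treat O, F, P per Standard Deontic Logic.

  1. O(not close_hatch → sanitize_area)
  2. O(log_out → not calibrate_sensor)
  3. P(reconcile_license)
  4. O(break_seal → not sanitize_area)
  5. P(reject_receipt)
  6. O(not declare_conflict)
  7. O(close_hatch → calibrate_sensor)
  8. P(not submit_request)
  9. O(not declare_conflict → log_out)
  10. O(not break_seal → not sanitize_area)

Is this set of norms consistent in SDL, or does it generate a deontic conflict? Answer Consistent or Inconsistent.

Inconsistent

Premises 4 and 10 are O(break_seal → not sanitize_area) and O(not break_seal → not sanitize_area); every ideal world satisfies break_seal or not break_seal, so in either case not sanitize_area holds — hence O(not sanitize_area).
Premise 1 is O(not close_hatch → sanitize_area); contrapositively O(not sanitize_area → close_hatch). Since O(not sanitize_area) holds, K gives O(close_hatch).
From O(close_hatch) and premise 7, O(close_hatch → calibrate_sensor), we obtain O(calibrate_sensor).
Premise 2 is O(log_out → not calibrate_sensor); contrapositively O(calibrate_sensor → not log_out). Since O(calibrate_sensor) holds, K gives O(not log_out).
Premise 9, O(not declare_conflict → log_out), contraposes to O(not log_out → declare_conflict); with O(not log_out) we get O(declare_conflict).
However, premise 6 gives O(not declare_conflict).
We now have both O(declare_conflict) and O(not declare_conflict) — declare_conflict is simultaneously obligatory and forbidden, violating the D-axiom.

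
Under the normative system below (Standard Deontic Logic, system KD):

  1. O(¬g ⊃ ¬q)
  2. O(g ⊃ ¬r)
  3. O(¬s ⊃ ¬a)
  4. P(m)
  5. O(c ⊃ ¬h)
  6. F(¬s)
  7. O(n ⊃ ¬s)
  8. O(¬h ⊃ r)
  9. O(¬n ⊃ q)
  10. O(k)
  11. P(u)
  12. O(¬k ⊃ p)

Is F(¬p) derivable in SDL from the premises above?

No

Premise 12 is O(¬k ⊃ p), but O(¬k) is not derivable from the premises, so it does not yield O(p).
No other premise forces O(p). An ideal world satisfying every premise can still have ¬p true, so F(¬p) is not derivable.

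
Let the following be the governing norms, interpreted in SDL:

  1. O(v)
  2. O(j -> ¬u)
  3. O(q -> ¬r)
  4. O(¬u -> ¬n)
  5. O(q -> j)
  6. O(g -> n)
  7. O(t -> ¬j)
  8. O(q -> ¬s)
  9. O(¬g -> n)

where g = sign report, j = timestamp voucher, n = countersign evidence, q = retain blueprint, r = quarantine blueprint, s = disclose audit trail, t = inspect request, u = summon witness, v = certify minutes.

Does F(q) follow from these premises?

Yes

Premises 9 and 6 are O(¬g -> n) and O(g -> n); every ideal world satisfies ¬g or g, so in either case n holds — hence O(n).
The contrapositive of premise 4 (O(¬u -> ¬n)) is O(n -> u), and O(n) is already established, so O(u).
Premise 2 is O(j -> ¬u); contrapositively O(u -> ¬j). Since O(u) holds, K gives O(¬j).
Premise 5, O(q -> j), contraposes to O(¬j -> ¬q); with O(¬j) we get O(¬q).
Premises 1, 3, 7, 8 do not contribute to this derivation.
So O(¬q) holds, i.e. F(q). The claim follows.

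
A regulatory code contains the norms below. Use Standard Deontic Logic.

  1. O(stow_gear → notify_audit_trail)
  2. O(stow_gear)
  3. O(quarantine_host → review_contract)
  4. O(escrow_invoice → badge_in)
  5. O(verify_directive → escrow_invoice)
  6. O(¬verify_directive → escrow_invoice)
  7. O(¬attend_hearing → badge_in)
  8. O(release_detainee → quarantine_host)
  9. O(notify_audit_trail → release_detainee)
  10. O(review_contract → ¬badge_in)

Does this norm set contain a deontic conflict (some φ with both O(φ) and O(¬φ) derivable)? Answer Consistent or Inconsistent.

Inconsistent

Premises 6 and 5 are O(¬verify_directive → escrow_invoice) and O(verify_directive → escrow_invoice); every ideal world satisfies ¬verify_directive or verify_directive, so in either case escrow_invoice holds — hence O(escrow_invoice).
Applying K to premise 4 (O(escrow_invoice → badge_in)) and O(escrow_invoice) yields O(badge_in).
Premise 10 is O(review_contract → ¬badge_in); contrapositively O(badge_in → ¬review_contract). Since O(badge_in) holds, K gives O(¬review_contract).
The contrapositive of premise 3 (O(quarantine_host → review_contract)) is O(¬review_contract → ¬quarantine_host), and O(¬review_contract) is already established, so O(¬quarantine_host).
The contrapositive of premise 8 (O(release_detainee → quarantine_host)) is O(¬quarantine_host → ¬release_detainee), and O(¬quarantine_host) is already established, so O(¬release_detainee).
The contrapositive of premise 9 (O(notify_audit_trail → release_detainee)) is O(¬release_detainee → ¬notify_audit_trail), and O(¬release_detainee) is already established, so O(¬notify_audit_trail).
Premise 1 is O(stow_gear → notify_audit_trail); contrapositively O(¬notify_audit_trail → ¬stow_gear). Since O(¬notify_audit_trail) holds, K gives O(¬stow_gear).
However, premise 2 gives O(stow_gear).
We now have both O(¬stow_gear) and O(stow_gear) — stow_gear is simultaneously obligatory and forbidden, violating the D-axiom.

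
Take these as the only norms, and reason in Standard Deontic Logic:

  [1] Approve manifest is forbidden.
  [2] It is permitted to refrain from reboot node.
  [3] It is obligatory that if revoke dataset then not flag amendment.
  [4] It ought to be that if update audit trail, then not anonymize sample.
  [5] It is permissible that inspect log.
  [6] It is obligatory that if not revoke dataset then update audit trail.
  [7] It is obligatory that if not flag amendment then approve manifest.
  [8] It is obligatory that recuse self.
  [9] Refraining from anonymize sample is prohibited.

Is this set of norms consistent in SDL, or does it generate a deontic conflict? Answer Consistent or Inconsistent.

Inconsistent

Premise 9, F(¬anonymize_sample), is equivalent to O(anonymize_sample).
The contrapositive of premise 4 (O(update_audit_trail → ¬anonymize_sample)) is O(anonymize_sample → ¬update_audit_trail), and O(anonymize_sample) is already established, so O(¬update_audit_trail).
Premise 6 is O(¬revoke_dataset → update_audit_trail); contrapositively O(¬update_audit_trail → revoke_dataset). Since O(¬update_audit_trail) holds, K gives O(revoke_dataset).
Premise 3 is O(revoke_dataset → ¬flag_amendment); since O(revoke_dataset), deontic closure gives O(¬flag_amendment).
Premise 7 is O(¬flag_amendment → approve_manifest); since O(¬flag_amendment), deontic closure gives O(approve_manifest).
Yet premise 1 is F(approve_manifest), i.e. O(¬approve_manifest).
We now have both O(approve_manifest) and O(¬approve_manifest) — approve_manifest is simultaneously obligatory and forbidden, violating the D-axiom.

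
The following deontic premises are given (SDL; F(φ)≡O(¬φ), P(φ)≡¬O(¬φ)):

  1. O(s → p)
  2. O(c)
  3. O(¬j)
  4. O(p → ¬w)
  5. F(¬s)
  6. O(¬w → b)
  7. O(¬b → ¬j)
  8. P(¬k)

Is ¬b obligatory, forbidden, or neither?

Premise 5 is F(¬s), i.e. O(s).
With premise 1, O(s → p), the K-axiom yields O(p).
With premise 4, O(p → ¬w), the K-axiom yields O(¬w).
Premise 6 is O(¬w → b); since O(¬w), deontic closure gives O(b).
Premises 2, 3, 7, 8 do not contribute to this derivation.
Thus O(b), which is F(¬b): ¬b is forbidden.

Forbidden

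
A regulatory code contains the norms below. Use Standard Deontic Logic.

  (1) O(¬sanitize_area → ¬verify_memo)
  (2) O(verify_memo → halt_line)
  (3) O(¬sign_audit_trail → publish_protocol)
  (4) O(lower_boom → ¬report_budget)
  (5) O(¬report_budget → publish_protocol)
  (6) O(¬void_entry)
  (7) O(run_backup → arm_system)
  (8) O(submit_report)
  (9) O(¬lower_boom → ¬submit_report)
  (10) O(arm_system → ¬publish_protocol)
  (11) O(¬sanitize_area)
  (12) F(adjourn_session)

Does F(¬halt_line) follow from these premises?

Premise 2 is O(verify_memo → halt_line), but O(verify_memo) is not derivable from the premises, so it does not yield O(halt_line).
No other premise forces O(halt_line). An ideal world satisfying every premise can still have ¬halt_line true, so F(¬halt_line) is not derivable.

No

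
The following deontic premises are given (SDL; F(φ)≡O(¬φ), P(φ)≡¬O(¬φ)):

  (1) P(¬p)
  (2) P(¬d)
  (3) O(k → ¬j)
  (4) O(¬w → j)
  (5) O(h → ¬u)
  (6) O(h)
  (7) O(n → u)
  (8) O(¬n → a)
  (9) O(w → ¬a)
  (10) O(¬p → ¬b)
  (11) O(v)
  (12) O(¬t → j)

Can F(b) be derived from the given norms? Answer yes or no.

No

Premise 10 is O(¬p → ¬b), but O(¬p) is not derivable from the premises (the permission P(¬p) asserts only ¬O(p), not O(¬p)), so it does not yield O(¬b).
No other premise forces O(¬b). An ideal world satisfying every premise can still have b true, so F(b) is not derivable.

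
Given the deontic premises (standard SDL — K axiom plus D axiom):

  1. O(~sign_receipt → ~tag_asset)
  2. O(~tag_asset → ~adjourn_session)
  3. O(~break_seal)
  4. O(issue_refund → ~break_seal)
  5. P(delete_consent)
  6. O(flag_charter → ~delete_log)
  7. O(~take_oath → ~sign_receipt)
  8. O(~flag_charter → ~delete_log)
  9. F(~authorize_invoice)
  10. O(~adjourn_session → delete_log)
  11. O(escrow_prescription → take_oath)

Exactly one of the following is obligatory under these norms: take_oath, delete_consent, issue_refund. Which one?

take_oath

By case analysis on ~flag_charter: premise 8 gives O(~flag_charter → ~delete_log) and premise 6 gives O(flag_charter → ~delete_log), so O(~delete_log) either way.
Premise 10 is O(~adjourn_session → delete_log); contrapositively O(~delete_log → adjourn_session). Since O(~delete_log) holds, K gives O(adjourn_session).
The contrapositive of premise 2 (O(~tag_asset → ~adjourn_session)) is O(adjourn_session → tag_asset), and O(adjourn_session) is already established, so O(tag_asset).
Premise 1, O(~sign_receipt → ~tag_asset), contraposes to O(tag_asset → sign_receipt); with O(tag_asset) we get O(sign_receipt).
Premise 7 is O(~take_oath → ~sign_receipt); contrapositively O(sign_receipt → take_oath). Since O(sign_receipt) holds, K gives O(take_oath).
So O(take_oath) holds — take_oath is obligatory. None of the other listed options is made obligatory by any chain of premises.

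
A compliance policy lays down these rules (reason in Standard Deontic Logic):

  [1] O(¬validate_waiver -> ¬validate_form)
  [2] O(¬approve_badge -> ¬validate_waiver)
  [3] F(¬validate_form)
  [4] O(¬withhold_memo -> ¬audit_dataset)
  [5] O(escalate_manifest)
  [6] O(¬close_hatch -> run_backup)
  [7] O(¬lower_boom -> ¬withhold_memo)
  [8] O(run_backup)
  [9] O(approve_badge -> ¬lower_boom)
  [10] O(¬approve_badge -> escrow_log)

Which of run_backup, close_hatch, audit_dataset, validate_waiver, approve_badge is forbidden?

Premise 3 is F(¬validate_form), i.e. O(validate_form).
The contrapositive of premise 1 (O(¬validate_waiver -> ¬validate_form)) is O(validate_form -> validate_waiver), and O(validate_form) is already established, so O(validate_waiver).
The contrapositive of premise 2 (O(¬approve_badge -> ¬validate_waiver)) is O(validate_waiver -> approve_badge), and O(validate_waiver) is already established, so O(approve_badge).
From O(approve_badge) and premise 9, O(approve_badge -> ¬lower_boom), we obtain O(¬lower_boom).
Premise 7 is O(¬lower_boom -> ¬withhold_memo); since O(¬lower_boom), deontic closure gives O(¬withhold_memo).
Applying K to premise 4 (O(¬withhold_memo -> ¬audit_dataset)) and O(¬withhold_memo) yields O(¬audit_dataset).
So O(¬audit_dataset) holds, i.e. audit_dataset is forbidden. None of the other listed options is forbidden under the premises.

audit_dataset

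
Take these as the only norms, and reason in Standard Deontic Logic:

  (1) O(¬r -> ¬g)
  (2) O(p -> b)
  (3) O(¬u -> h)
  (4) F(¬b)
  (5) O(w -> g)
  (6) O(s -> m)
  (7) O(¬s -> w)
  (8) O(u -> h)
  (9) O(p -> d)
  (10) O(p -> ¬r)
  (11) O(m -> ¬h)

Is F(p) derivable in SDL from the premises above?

Yes

Premises 3 and 8 cover both cases: O(¬u -> h) and O(u -> h). Since ¬u ∨ u is a tautology, O(h) follows.
The contrapositive of premise 11 (O(m -> ¬h)) is O(h -> ¬m), and O(h) is already established, so O(¬m).
The contrapositive of premise 6 (O(s -> m)) is O(¬m -> ¬s), and O(¬m) is already established, so O(¬s).
Premise 7 is O(¬s -> w); since O(¬s), deontic closure gives O(w).
Applying K to premise 5 (O(w -> g)) and O(w) yields O(g).
Premise 1 is O(¬r -> ¬g); contrapositively O(g -> r). Since O(g) holds, K gives O(r).
The contrapositive of premise 10 (O(p -> ¬r)) is O(r -> ¬p), and O(r) is already established, so O(¬p).
Premises 2, 4, 9 do not contribute to this derivation.
So O(¬p) holds, i.e. F(p). The claim follows.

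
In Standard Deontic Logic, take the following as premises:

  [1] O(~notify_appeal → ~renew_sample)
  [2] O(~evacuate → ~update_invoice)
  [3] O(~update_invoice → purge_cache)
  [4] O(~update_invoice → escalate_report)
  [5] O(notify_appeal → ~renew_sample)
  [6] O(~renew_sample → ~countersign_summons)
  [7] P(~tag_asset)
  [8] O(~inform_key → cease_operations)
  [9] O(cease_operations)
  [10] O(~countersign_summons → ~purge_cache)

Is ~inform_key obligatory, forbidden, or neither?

Premise 8 is O(~inform_key → cease_operations); even if O(cease_operations) held, inferring O(~inform_key) would be affirming the consequent — invalid.
No premise or chain of K-axiom applications forces O(~inform_key), and none forces O(inform_key). So ~inform_key is neither obligatory nor forbidden under these norms.

Neither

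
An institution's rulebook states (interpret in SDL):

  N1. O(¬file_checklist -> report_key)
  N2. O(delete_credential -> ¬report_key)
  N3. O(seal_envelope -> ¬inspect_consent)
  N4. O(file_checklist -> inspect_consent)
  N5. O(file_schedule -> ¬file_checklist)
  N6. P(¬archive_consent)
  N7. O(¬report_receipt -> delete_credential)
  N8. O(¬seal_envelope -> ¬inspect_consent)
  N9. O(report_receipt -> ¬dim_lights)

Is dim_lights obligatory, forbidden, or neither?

Forbidden

By case analysis on seal_envelope: premise 3 gives O(seal_envelope -> ¬inspect_consent) and premise 8 gives O(¬seal_envelope -> ¬inspect_consent), so O(¬inspect_consent) either way.
The contrapositive of premise 4 (O(file_checklist -> inspect_consent)) is O(¬inspect_consent -> ¬file_checklist), and O(¬inspect_consent) is already established, so O(¬file_checklist).
Premise 1 is O(¬file_checklist -> report_key); since O(¬file_checklist), deontic closure gives O(report_key).
The contrapositive of premise 2 (O(delete_credential -> ¬report_key)) is O(report_key -> ¬delete_credential), and O(report_key) is already established, so O(¬delete_credential).
Premise 7 is O(¬report_receipt -> delete_credential); contrapositively O(¬delete_credential -> report_receipt). Since O(¬delete_credential) holds, K gives O(report_receipt).
Applying K to premise 9 (O(report_receipt -> ¬dim_lights)) and O(report_receipt) yields O(¬dim_lights).
Premises 5, 6 do not contribute to this derivation.
Thus O(¬dim_lights), which is F(dim_lights): dim_lights is forbidden.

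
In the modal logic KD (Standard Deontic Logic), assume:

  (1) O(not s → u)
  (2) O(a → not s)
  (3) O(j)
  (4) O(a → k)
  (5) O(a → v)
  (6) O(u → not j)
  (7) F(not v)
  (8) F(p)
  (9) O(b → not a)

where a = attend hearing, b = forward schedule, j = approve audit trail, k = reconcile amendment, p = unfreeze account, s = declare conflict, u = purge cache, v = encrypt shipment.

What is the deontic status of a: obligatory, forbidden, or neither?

Forbidden

Premise 3 states O(j) outright.
Premise 6 is O(u → not j); contrapositively O(j → not u). Since O(j) holds, K gives O(not u).
Premise 1 is O(not s → u); contrapositively O(not u → s). Since O(not u) holds, K gives O(s).
The contrapositive of premise 2 (O(a → not s)) is O(s → not a), and O(s) is already established, so O(not a).
Premises 4, 5, 7, 8, 9 do not contribute to this derivation.
Thus O(not a), which is F(a): a is forbidden.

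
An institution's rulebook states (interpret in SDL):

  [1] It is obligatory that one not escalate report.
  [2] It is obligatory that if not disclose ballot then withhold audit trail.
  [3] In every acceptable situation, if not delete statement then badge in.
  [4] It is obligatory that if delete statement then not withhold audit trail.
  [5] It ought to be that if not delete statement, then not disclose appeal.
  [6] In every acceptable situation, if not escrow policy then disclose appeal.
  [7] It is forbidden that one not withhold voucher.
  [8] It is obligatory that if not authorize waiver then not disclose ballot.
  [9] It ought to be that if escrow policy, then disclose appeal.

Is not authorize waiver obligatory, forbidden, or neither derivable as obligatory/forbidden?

Forbidden

Premises 9 and 6 are O(escrow_policy → disclose_appeal) and O(¬escrow_policy → disclose_appeal); every ideal world satisfies escrow_policy or ¬escrow_policy, so in either case disclose_appeal holds — hence O(disclose_appeal).
The contrapositive of premise 5 (O(¬delete_statement → ¬disclose_appeal)) is O(disclose_appeal → delete_statement), and O(disclose_appeal) is already established, so O(delete_statement).
Applying K to premise 4 (O(delete_statement → ¬withhold_audit_trail)) and O(delete_statement) yields O(¬withhold_audit_trail).
Premise 2 is O(¬disclose_ballot → withhold_audit_trail); contrapositively O(¬withhold_audit_trail → disclose_ballot). Since O(¬withhold_audit_trail) holds, K gives O(disclose_ballot).
Premise 8 is O(¬authorize_waiver → ¬disclose_ballot); contrapositively O(disclose_ballot → authorize_waiver). Since O(disclose_ballot) holds, K gives O(authorize_waiver).
Premises 1, 3, 7 do not contribute to this derivation.
Thus O(authorize_waiver), which is F(¬authorize_waiver): ¬authorize_waiver is forbidden.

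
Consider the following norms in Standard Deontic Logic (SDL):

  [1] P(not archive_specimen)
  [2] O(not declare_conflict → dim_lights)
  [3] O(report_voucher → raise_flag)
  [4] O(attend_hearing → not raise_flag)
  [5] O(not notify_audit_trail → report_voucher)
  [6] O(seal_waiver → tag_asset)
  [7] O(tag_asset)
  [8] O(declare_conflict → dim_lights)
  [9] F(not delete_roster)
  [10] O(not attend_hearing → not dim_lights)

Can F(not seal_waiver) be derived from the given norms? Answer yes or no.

No

Premise 6 is O(seal_waiver → tag_asset); even if O(tag_asset) held, inferring O(seal_waiver) would be affirming the consequent — invalid.
No other premise forces O(seal_waiver). An ideal world satisfying every premise can still have not seal_waiver true, so F(not seal_waiver) is not derivable.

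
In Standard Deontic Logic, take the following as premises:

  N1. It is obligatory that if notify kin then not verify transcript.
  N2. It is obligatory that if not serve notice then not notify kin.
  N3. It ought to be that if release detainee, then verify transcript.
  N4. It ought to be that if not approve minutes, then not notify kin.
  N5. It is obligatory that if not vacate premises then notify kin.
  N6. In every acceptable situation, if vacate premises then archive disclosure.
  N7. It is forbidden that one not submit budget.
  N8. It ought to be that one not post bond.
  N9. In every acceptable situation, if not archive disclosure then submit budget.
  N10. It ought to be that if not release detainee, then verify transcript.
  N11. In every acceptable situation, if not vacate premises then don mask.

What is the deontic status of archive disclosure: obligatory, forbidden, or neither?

Premises 3 and 10 are O(release_detainee → verify_transcript) and O(¬release_detainee → verify_transcript); every ideal world satisfies release_detainee or ¬release_detainee, so in either case verify_transcript holds — hence O(verify_transcript).
Premise 1 is O(notify_kin → ¬verify_transcript); contrapositively O(verify_transcript → ¬notify_kin). Since O(verify_transcript) holds, K gives O(¬notify_kin).
Premise 5, O(¬vacate_premises → notify_kin), contraposes to O(¬notify_kin → vacate_premises); with O(¬notify_kin) we get O(vacate_premises).
Premise 6 is O(vacate_premises → archive_disclosure); since O(vacate_premises), deontic closure gives O(archive_disclosure).
Premises 2, 4, 7, 8, 9, 11 do not contribute to this derivation.
Hence archive_disclosure is obligatory.

Obligatory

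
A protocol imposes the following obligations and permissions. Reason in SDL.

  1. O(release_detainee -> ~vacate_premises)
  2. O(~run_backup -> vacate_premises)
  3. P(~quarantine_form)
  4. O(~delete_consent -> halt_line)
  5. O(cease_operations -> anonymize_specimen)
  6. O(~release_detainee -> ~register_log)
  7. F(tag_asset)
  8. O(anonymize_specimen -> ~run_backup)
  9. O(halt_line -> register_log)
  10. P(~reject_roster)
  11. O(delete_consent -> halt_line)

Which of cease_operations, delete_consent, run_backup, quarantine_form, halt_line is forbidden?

Premises 11 and 4 are O(delete_consent -> halt_line) and O(~delete_consent -> halt_line); every ideal world satisfies delete_consent or ~delete_consent, so in either case halt_line holds — hence O(halt_line).
With premise 9, O(halt_line -> register_log), the K-axiom yields O(register_log).
The contrapositive of premise 6 (O(~release_detainee -> ~register_log)) is O(register_log -> release_detainee), and O(register_log) is already established, so O(release_detainee).
Applying K to premise 1 (O(release_detainee -> ~vacate_premises)) and O(release_detainee) yields O(~vacate_premises).
The contrapositive of premise 2 (O(~run_backup -> vacate_premises)) is O(~vacate_premises -> run_backup), and O(~vacate_premises) is already established, so O(run_backup).
The contrapositive of premise 8 (O(anonymize_specimen -> ~run_backup)) is O(run_backup -> ~anonymize_specimen), and O(run_backup) is already established, so O(~anonymize_specimen).
Premise 5 is O(cease_operations -> anonymize_specimen); contrapositively O(~anonymize_specimen -> ~cease_operations). Since O(~anonymize_specimen) holds, K gives O(~cease_operations).
So O(~cease_operations) holds, i.e. cease_operations is forbidden. None of the other listed options is forbidden under the premises.

cease_operations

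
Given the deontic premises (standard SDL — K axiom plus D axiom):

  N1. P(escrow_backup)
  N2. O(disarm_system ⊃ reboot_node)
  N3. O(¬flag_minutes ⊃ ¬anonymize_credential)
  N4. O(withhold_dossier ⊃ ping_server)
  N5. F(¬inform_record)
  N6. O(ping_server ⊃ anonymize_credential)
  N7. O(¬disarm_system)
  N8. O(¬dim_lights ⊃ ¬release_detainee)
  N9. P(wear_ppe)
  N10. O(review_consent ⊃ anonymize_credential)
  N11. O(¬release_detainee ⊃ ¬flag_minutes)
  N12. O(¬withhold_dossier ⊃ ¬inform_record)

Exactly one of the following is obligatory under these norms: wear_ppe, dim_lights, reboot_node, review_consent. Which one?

dim_lights

Premise 5, F(¬inform_record), is equivalent to O(inform_record).
The contrapositive of premise 12 (O(¬withhold_dossier ⊃ ¬inform_record)) is O(inform_record ⊃ withhold_dossier), and O(inform_record) is already established, so O(withhold_dossier).
From O(withhold_dossier) and premise 4, O(withhold_dossier ⊃ ping_server), we obtain O(ping_server).
Premise 6 is O(ping_server ⊃ anonymize_credential); since O(ping_server), deontic closure gives O(anonymize_credential).
The contrapositive of premise 3 (O(¬flag_minutes ⊃ ¬anonymize_credential)) is O(anonymize_credential ⊃ flag_minutes), and O(anonymize_credential) is already established, so O(flag_minutes).
The contrapositive of premise 11 (O(¬release_detainee ⊃ ¬flag_minutes)) is O(flag_minutes ⊃ release_detainee), and O(flag_minutes) is already established, so O(release_detainee).
The contrapositive of premise 8 (O(¬dim_lights ⊃ ¬release_detainee)) is O(release_detainee ⊃ dim_lights), and O(release_detainee) is already established, so O(dim_lights).
So O(dim_lights) holds — dim_lights is obligatory. None of the other listed options is made obligatory by any chain of premises.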